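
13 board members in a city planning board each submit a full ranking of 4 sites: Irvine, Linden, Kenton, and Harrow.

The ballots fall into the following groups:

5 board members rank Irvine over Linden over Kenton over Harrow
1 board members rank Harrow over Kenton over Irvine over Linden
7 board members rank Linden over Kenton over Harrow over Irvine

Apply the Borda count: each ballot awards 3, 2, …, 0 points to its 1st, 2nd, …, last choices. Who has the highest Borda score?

Linden

Borda scores:
  Irvine: 5·3 + 1 + 7·0 = 16
  Linden: 5·2 + 0 + 7·3 = 31
  Kenton: 5·1 + 2 + 7·2 = 21
  Harrow: 5·0 + 3 + 7·1 = 10
Linden has the highest total.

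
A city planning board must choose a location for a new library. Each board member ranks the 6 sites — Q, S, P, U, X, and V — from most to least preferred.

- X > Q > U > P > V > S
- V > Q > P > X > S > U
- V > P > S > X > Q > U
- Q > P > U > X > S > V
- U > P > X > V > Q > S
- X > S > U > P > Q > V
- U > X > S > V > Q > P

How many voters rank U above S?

4

Ballots ranking U above S: 4.
Ballots ranking S above U: 3.
So 4 of 7 voters prefer U to S.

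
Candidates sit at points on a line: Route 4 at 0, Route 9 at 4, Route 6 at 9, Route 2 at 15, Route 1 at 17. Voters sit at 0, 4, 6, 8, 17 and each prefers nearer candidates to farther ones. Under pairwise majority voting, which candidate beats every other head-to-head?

Route 9

With single-peaked preferences on a line, the Condorcet winner is the candidate closest to the median voter.
The median voter (position 6) is closest to Route 9 at 4.
Check: Route 9 vs Route 1 — voters closer to Route 9: 4 of 5.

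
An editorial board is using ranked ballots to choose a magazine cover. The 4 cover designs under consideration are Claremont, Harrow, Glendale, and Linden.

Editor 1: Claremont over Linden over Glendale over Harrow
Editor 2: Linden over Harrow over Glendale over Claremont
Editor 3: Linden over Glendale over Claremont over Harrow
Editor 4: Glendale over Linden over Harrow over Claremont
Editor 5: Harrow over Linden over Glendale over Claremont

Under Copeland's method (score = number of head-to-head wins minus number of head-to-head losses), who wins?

Linden

Pairwise results:
  Claremont vs Harrow: Harrow wins 3–2.
  Claremont vs Glendale: Glendale wins 4–1.
  Claremont vs Linden: Linden wins 4–1.
  Harrow vs Glendale: Glendale wins 3–2.
  Harrow vs Linden: Linden wins 4–1.
  Glendale vs Linden: Linden wins 4–1.
Copeland scores (wins − losses):
  Claremont: 0 − 3 = -3
  Harrow: 1 − 2 = -1
  Glendale: 2 − 1 = 1
  Linden: 3 − 0 = 3
Linden has the best Copeland score.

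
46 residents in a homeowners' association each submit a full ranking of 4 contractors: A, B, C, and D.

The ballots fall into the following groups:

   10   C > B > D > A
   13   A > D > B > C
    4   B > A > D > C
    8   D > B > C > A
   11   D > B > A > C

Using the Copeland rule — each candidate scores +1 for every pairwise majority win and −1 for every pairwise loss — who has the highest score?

Pairwise results:
  A vs B: B wins 33–13.
  A vs C: A wins 28–18.
  A vs D: D wins 29–17.
  B vs C: B wins 36–10.
  B vs D: D wins 32–14.
  C vs D: D wins 36–10.
Copeland scores (wins − losses):
  A: 1 − 2 = -1
  B: 2 − 1 = 1
  C: 0 − 3 = -3
  D: 3 − 0 = 3
D has the best Copeland score.

D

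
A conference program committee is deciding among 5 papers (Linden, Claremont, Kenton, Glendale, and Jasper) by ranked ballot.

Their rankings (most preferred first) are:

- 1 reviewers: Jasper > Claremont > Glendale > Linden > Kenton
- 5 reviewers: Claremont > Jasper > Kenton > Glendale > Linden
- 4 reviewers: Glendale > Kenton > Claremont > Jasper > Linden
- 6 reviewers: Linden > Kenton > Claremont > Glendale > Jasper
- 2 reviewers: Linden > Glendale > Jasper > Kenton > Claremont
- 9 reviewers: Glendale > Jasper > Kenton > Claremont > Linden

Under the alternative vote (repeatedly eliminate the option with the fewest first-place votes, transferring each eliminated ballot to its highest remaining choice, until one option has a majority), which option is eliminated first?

Kenton

Round 1: Glendale 13, Linden 8, Claremont 5, Jasper 1, Kenton 0. Kenton has the fewest and is eliminated.
Round 2: Glendale 13, Linden 8, Claremont 5, Jasper 1. Jasper has the fewest and is eliminated.
Round 3: Glendale 13, Linden 8, Claremont 6. Claremont has the fewest and is eliminated.
Round 4: Glendale 19, Linden 8. Glendale has a majority.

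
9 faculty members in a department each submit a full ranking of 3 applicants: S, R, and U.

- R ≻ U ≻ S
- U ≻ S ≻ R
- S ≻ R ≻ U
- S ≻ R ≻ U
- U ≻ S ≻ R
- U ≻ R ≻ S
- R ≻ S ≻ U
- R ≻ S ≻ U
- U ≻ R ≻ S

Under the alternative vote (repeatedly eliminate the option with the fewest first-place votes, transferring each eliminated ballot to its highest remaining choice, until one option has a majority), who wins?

R

Round 1: U 4, R 3, S 2. S has the fewest and is eliminated.
Round 2: R 5, U 4. R has a majority.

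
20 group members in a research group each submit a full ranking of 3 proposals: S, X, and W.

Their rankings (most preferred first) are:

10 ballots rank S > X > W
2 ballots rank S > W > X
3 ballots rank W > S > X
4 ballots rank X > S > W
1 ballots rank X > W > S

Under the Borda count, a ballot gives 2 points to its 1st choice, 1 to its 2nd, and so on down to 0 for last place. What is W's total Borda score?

9

Borda scores:
  S: 10·2 + 2·2 + 3·1 + 4·1 + 0 = 31
  X: 10·1 + 2·0 + 3·0 + 4·2 + 2 = 20
  W: 10·0 + 2·1 + 3·2 + 4·0 + 1 = 9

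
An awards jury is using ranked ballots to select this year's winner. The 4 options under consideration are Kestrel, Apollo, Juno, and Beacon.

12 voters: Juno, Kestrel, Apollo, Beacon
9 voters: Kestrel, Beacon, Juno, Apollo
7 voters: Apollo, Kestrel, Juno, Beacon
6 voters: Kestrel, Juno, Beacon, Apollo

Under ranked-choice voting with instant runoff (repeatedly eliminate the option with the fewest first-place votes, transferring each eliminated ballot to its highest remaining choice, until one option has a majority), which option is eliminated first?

Round 1: Kestrel 15, Juno 12, Apollo 7, Beacon 0. Beacon has the fewest and is eliminated.
Round 2: Kestrel 15, Juno 12, Apollo 7. Apollo has the fewest and is eliminated.
Round 3: Kestrel 22, Juno 12. Kestrel has a majority.

Beacon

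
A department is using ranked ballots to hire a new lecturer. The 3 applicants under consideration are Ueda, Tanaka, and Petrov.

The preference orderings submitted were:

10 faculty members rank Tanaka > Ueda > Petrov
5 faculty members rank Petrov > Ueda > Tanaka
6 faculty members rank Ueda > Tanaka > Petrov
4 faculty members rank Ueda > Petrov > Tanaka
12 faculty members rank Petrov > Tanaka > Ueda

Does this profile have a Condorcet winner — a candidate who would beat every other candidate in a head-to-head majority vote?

No

Head-to-head results (37 voters total):
Ueda vs Tanaka: Tanaka wins 22–15.
Ueda vs Petrov: Ueda wins 20–17.
Tanaka vs Petrov: Petrov wins 21–16.
No candidate beats all others: Ueda beats Petrov beats Tanaka beats Ueda, a majority cycle.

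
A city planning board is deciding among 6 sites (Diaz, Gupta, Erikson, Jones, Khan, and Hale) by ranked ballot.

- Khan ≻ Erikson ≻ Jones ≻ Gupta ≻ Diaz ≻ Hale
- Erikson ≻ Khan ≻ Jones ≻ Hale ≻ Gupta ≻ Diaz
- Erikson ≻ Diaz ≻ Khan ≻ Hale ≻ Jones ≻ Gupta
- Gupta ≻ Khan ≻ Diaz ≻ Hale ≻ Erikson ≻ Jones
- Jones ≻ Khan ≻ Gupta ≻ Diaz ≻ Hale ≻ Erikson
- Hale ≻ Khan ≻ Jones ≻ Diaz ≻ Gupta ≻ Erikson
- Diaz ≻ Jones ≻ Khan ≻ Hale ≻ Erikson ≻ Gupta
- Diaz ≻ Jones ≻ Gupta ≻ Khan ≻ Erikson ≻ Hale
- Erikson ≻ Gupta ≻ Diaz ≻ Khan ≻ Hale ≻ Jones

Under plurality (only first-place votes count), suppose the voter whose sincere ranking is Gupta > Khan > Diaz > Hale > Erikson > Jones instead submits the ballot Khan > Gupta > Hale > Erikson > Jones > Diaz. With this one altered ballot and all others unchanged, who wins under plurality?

Erikson

First-place totals with the altered ballot: Diaz 2, Gupta 0, Erikson 3, Jones 1, Khan 2, Hale 1.
The winner is unchanged: still Erikson.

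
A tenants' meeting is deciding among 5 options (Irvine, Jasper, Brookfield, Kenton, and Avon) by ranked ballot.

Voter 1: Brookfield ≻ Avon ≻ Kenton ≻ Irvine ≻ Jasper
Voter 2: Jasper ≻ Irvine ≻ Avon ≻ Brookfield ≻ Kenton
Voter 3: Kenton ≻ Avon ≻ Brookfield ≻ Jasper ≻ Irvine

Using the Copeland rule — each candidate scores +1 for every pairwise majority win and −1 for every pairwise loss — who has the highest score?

Pairwise results:
  Irvine vs Jasper: Jasper wins 2–1.
  Irvine vs Brookfield: Brookfield wins 2–1.
  Irvine vs Kenton: Kenton wins 2–1.
  Irvine vs Avon: Avon wins 2–1.
  Jasper vs Brookfield: Brookfield wins 2–1.
  Jasper vs Kenton: Kenton wins 2–1.
  Jasper vs Avon: Avon wins 2–1.
  Brookfield vs Kenton: Brookfield wins 2–1.
  Brookfield vs Avon: Avon wins 2–1.
  Kenton vs Avon: Avon wins 2–1.
Copeland scores (wins − losses):
  Irvine: 0 − 4 = -4
  Jasper: 1 − 3 = -2
  Brookfield: 3 − 1 = 2
  Kenton: 2 − 2 = 0
  Avon: 4 − 0 = 4
Avon has the best Copeland score.

Avon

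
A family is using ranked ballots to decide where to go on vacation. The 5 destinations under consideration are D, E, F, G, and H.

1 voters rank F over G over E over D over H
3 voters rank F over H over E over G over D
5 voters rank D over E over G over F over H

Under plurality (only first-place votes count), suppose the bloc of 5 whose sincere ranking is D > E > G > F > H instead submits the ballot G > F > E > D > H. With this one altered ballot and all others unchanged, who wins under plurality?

First-place totals with the altered ballot: D 0, E 0, F 4, G 5, H 0.
The switch changes the winner from D to G.

G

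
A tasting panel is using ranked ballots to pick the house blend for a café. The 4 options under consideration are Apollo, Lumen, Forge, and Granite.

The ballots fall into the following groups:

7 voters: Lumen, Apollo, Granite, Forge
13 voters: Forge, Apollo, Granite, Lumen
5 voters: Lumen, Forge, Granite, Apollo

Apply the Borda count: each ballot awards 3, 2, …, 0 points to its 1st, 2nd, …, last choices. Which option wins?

Forge

Borda scores:
  Apollo: 7·2 + 13·2 + 5·0 = 40
  Lumen: 7·3 + 13·0 + 5·3 = 36
  Forge: 7·0 + 13·3 + 5·2 = 49
  Granite: 7·1 + 13·1 + 5·1 = 25
Forge has the highest total.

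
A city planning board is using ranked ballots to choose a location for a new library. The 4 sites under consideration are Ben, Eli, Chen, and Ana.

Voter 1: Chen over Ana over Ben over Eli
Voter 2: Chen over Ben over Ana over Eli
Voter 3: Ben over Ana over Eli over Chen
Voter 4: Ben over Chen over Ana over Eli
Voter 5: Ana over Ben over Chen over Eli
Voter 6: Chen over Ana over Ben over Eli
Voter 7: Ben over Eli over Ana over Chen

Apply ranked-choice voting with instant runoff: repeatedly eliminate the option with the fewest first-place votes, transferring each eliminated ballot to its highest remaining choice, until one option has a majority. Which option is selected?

Ben

Round 1: Ben 3, Chen 3, Ana 1, Eli 0. Eli has the fewest and is eliminated.
Round 2: Ben 3, Chen 3, Ana 1. Ana has the fewest and is eliminated.
Round 3: Ben 4, Chen 3. Ben has a majority.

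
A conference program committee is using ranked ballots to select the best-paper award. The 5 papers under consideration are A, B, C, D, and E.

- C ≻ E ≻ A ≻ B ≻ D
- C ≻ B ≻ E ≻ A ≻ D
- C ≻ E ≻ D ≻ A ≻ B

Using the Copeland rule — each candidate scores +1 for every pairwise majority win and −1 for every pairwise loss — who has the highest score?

C

Pairwise results:
  A vs B: A wins 2–1.
  A vs C: C wins 3–0.
  A vs D: A wins 2–1.
  A vs E: E wins 3–0.
  B vs C: C wins 3–0.
  B vs D: B wins 2–1.
  B vs E: E wins 2–1.
  C vs D: C wins 3–0.
  C vs E: C wins 3–0.
  D vs E: E wins 3–0.
Copeland scores (wins − losses):
  A: 2 − 2 = 0
  B: 1 − 3 = -2
  C: 4 − 0 = 4
  D: 0 − 4 = -4
  E: 3 − 1 = 2
C has the best Copeland score.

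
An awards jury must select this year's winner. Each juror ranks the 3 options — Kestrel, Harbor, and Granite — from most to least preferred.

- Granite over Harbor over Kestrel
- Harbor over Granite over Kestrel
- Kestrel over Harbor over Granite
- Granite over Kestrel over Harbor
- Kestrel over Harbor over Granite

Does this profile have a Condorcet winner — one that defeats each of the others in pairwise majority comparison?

Head-to-head results (5 voters total):
Kestrel vs Harbor: Kestrel wins 3–2.
Kestrel vs Granite: Granite wins 3–2.
Harbor vs Granite: Harbor wins 3–2.
No candidate beats all others: Kestrel beats Harbor beats Granite beats Kestrel, a majority cycle.

No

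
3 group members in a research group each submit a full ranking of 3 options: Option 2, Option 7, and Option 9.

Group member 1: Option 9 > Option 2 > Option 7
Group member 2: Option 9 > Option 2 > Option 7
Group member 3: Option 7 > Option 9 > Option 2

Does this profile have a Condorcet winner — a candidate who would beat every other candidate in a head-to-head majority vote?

Head-to-head results (3 voters total):
Option 2 vs Option 7: Option 2 wins 2–1.
Option 2 vs Option 9: Option 9 wins 3–0.
Option 7 vs Option 9: Option 9 wins 2–1.
Option 9 beats each rival — Option 2 (3–0), Option 7 (2–1) — so Option 9 is the Condorcet winner.

Yes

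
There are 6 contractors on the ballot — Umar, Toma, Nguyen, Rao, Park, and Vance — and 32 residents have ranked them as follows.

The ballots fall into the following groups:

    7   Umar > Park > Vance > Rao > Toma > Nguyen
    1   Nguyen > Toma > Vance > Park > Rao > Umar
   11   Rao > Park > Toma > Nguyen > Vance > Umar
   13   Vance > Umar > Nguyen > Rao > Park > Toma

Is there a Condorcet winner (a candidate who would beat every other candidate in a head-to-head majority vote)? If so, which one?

Head-to-head results (32 voters total):
Umar vs Toma: Umar wins 20–12.
Umar vs Nguyen: Umar wins 20–12.
Umar vs Rao: Umar wins 20–12.
Umar vs Park: Umar wins 20–12.
Umar vs Vance: Vance wins 25–7.
Toma vs Nguyen: Toma wins 18–14.
Toma vs Rao: Rao wins 31–1.
Toma vs Park: Park wins 31–1.
Toma vs Vance: Vance wins 20–12.
Nguyen vs Rao: Rao wins 18–14.
Nguyen vs Park: Park wins 18–14.
Nguyen vs Vance: Vance wins 20–12.
Rao vs Park: Rao wins 24–8.
Rao vs Vance: Vance wins 21–11.
Park vs Vance: Park wins 18–14.
No candidate beats all others: Umar beats Park beats Vance beats Umar, a majority cycle.

There is no Condorcet winner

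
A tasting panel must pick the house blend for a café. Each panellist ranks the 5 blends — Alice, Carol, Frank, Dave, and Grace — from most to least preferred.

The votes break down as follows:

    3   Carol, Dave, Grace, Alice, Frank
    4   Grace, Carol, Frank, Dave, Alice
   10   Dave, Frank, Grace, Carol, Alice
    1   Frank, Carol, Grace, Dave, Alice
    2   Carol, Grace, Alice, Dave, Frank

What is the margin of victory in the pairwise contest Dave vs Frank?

Ballots ranking Dave above Frank: 3+10+2 = 15.
Ballots ranking Frank above Dave: 4+1 = 5.
Dave wins 15–5, a margin of 10.

10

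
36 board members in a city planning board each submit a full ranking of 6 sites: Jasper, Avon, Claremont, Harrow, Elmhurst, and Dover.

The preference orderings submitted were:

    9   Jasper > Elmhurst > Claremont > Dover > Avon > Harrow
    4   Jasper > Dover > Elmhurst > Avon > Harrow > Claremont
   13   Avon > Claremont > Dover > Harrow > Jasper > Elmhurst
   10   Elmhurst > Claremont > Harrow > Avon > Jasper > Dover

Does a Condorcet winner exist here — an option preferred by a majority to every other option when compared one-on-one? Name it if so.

None — there is no Condorcet winner

Head-to-head results (36 voters total):
Jasper vs Avon: Avon wins 23–13.
Jasper vs Claremont: Claremont wins 23–13.
Jasper vs Harrow: Harrow wins 23–13.
Jasper vs Elmhurst: Jasper wins 26–10.
Jasper vs Dover: Jasper wins 23–13.
Avon vs Claremont: Claremont wins 19–17.
Avon vs Harrow: Avon wins 26–10.
Avon vs Elmhurst: Elmhurst wins 23–13.
Avon vs Dover: Avon wins 23–13.
Claremont vs Harrow: Claremont wins 32–4.
Claremont vs Elmhurst: Elmhurst wins 23–13.
Claremont vs Dover: Claremont wins 32–4.
Harrow vs Elmhurst: Elmhurst wins 23–13.
Harrow vs Dover: Dover wins 26–10.
Elmhurst vs Dover: Elmhurst wins 19–17.
No candidate beats all others: Jasper beats Elmhurst beats Avon beats Jasper, a majority cycle.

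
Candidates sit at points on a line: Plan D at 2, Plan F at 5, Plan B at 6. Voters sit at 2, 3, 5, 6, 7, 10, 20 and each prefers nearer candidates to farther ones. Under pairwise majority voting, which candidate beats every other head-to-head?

With single-peaked preferences on a line, the Condorcet winner is the candidate closest to the median voter.
The median voter (position 6) is closest to Plan B at 6.
Check: Plan B vs Plan F — voters closer to Plan B: 4 of 7.

Plan B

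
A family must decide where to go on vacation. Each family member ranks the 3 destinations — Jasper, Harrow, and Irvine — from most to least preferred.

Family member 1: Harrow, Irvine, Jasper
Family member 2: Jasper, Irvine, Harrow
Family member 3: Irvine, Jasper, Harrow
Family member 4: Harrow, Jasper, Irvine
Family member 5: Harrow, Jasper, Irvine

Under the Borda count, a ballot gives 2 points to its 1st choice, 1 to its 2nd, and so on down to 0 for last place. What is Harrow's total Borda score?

Borda scores:
  Jasper: 0 + 2 + 1 + 1 + 1 = 5
  Harrow: 2 + 0 + 0 + 2 + 2 = 6
  Irvine: 1 + 1 + 2 + 0 + 0 = 4

6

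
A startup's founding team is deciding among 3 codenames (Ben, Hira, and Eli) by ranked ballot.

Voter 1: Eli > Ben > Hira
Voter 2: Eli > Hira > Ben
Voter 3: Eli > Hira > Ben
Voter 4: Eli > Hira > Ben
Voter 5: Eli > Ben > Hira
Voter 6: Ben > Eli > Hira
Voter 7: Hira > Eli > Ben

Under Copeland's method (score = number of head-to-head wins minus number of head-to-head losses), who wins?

Eli

Pairwise results:
  Ben vs Hira: Hira wins 4–3.
  Ben vs Eli: Eli wins 6–1.
  Hira vs Eli: Eli wins 6–1.
Copeland scores (wins − losses):
  Ben: 0 − 2 = -2
  Hira: 1 − 1 = 0
  Eli: 2 − 0 = 2
Eli has the best Copeland score.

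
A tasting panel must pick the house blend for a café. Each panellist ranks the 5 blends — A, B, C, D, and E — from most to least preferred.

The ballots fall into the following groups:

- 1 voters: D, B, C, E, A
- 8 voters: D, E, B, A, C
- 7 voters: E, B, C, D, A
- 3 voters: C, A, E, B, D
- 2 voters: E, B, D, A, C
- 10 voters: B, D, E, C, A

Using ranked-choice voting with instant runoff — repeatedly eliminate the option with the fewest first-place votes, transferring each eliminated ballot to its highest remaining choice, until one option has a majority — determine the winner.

Round 1: B 10, D 9, E 9, C 3, A 0. A has the fewest and is eliminated.
Round 2: B 10, D 9, E 9, C 3. C has the fewest and is eliminated.
Round 3: E 12, B 10, D 9. D has the fewest and is eliminated.
Round 4: E 20, B 11. E has a majority.

E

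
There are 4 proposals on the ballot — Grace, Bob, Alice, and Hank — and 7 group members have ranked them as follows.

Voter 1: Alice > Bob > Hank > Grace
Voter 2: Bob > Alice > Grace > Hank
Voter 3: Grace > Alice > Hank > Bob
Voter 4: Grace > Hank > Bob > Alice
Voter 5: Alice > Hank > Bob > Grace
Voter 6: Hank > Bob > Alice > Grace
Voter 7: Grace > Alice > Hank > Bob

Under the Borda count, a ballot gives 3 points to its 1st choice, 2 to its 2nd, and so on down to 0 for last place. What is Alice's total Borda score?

13

Borda scores:
  Grace: 0 + 1 + 3 + 3 + 0 + 0 + 3 = 10
  Bob: 2 + 3 + 0 + 1 + 1 + 2 + 0 = 9
  Alice: 3 + 2 + 2 + 0 + 3 + 1 + 2 = 13
  Hank: 1 + 0 + 1 + 2 + 2 + 3 + 1 = 10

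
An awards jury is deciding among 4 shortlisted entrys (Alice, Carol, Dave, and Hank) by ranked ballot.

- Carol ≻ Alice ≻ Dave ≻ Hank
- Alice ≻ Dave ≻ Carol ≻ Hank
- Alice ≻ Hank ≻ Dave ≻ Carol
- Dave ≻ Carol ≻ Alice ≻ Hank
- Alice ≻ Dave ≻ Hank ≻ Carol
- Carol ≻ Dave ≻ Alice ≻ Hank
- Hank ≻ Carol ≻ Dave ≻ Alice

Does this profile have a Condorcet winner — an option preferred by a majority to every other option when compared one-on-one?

Head-to-head results (7 voters total):
Alice vs Carol: Carol wins 4–3.
Alice vs Dave: Alice wins 4–3.
Alice vs Hank: Alice wins 6–1.
Carol vs Dave: Dave wins 4–3.
Carol vs Hank: Carol wins 4–3.
Dave vs Hank: Dave wins 5–2.
No candidate beats all others: Alice beats Dave beats Carol beats Alice, a majority cycle.

No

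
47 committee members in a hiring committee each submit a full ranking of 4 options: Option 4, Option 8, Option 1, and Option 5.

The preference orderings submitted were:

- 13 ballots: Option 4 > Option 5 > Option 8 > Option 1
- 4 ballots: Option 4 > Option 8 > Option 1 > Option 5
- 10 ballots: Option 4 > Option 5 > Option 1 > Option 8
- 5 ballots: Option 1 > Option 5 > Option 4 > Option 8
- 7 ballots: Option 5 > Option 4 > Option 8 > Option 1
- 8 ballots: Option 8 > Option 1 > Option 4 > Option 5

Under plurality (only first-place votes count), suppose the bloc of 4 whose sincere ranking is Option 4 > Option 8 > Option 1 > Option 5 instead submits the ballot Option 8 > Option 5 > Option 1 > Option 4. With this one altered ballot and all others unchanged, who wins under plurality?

First-place totals with the altered ballot: Option 4 23, Option 8 12, Option 1 5, Option 5 7.
The winner is unchanged: still Option 4.

Option 4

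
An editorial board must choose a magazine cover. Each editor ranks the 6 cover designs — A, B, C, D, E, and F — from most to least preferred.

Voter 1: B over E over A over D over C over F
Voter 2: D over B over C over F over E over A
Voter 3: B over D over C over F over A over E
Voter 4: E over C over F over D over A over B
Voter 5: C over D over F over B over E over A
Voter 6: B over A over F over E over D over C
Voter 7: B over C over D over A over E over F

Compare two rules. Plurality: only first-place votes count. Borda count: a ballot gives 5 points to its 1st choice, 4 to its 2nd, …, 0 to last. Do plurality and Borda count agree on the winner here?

Plurality first-place counts: A 0, B 4, C 1, D 1, E 1, F 0 → B.
Borda totals: A 11, B 26, C 20, D 21, E 14, F 13 → B.
The two rules agree on B.

Yes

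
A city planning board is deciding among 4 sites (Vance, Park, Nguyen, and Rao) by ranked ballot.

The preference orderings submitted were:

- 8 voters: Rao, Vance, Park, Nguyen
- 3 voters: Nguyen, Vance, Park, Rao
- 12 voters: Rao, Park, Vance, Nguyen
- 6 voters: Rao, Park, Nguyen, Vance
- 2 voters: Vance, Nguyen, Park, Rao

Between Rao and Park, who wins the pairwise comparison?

Ballots ranking Rao above Park: 8+12+6 = 26.
Ballots ranking Park above Rao: 3+2 = 5.
Rao wins the head-to-head, 26–5.

Rao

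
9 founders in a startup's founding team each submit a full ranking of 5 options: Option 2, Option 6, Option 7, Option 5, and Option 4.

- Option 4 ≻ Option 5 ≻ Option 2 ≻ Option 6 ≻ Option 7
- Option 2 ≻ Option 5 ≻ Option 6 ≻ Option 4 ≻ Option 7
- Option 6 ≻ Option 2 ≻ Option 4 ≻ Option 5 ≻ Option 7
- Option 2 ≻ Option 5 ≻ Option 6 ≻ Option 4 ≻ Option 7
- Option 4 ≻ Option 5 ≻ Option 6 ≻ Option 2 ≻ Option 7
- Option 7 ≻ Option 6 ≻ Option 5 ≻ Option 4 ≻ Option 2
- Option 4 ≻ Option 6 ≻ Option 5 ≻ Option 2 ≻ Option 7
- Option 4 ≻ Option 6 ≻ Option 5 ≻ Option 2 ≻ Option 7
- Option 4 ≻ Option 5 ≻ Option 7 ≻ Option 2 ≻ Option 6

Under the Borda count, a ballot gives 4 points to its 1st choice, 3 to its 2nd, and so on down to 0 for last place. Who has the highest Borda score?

Option 4

Borda scores:
  Option 2: 2 + 4 + 3 + 4 + 1 + 0 + 1 + 1 + 1 = 17
  Option 6: 1 + 2 + 4 + 2 + 2 + 3 + 3 + 3 + 0 = 20
  Option 7: 0 + 0 + 0 + 0 + 0 + 4 + 0 + 0 + 2 = 6
  Option 5: 3 + 3 + 1 + 3 + 3 + 2 + 2 + 2 + 3 = 22
  Option 4: 4 + 1 + 2 + 1 + 4 + 1 + 4 + 4 + 4 = 25
Option 4 has the highest total.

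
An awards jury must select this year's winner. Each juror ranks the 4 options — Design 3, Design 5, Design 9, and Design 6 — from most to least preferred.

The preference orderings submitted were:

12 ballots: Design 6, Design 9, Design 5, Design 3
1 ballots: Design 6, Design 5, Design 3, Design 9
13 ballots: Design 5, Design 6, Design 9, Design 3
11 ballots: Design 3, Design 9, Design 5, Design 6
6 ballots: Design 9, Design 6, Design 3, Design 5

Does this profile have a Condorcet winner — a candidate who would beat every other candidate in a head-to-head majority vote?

Head-to-head results (43 voters total):
Design 3 vs Design 5: Design 5 wins 26–17.
Design 3 vs Design 9: Design 9 wins 31–12.
Design 3 vs Design 6: Design 6 wins 32–11.
Design 5 vs Design 9: Design 9 wins 29–14.
Design 5 vs Design 6: Design 5 wins 24–19.
Design 9 vs Design 6: Design 6 wins 26–17.
No candidate beats all others: Design 5 beats Design 6 beats Design 9 beats Design 5, a majority cycle.

No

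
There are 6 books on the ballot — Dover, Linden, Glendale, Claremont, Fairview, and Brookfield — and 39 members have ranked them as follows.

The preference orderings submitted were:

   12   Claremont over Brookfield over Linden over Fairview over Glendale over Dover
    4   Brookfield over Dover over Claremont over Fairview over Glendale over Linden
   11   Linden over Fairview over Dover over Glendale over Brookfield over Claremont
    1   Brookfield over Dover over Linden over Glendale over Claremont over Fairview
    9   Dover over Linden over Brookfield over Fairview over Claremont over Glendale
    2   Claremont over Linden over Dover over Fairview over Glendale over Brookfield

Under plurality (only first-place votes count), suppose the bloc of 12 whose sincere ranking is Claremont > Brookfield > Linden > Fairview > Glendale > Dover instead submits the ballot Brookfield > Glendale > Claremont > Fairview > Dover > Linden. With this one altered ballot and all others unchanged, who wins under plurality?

First-place totals with the altered ballot: Dover 9, Linden 11, Glendale 0, Claremont 2, Fairview 0, Brookfield 17.
The switch changes the winner from Claremont to Brookfield.

Brookfield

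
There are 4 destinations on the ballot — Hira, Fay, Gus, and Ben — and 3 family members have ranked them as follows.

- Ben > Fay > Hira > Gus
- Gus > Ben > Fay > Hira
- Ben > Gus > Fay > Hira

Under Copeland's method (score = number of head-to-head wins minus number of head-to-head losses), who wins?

Pairwise results:
  Hira vs Fay: Fay wins 3–0.
  Hira vs Gus: Gus wins 2–1.
  Hira vs Ben: Ben wins 3–0.
  Fay vs Gus: Gus wins 2–1.
  Fay vs Ben: Ben wins 3–0.
  Gus vs Ben: Ben wins 2–1.
Copeland scores (wins − losses):
  Hira: 0 − 3 = -3
  Fay: 1 − 2 = -1
  Gus: 2 − 1 = 1
  Ben: 3 − 0 = 3
Ben has the best Copeland score.

Ben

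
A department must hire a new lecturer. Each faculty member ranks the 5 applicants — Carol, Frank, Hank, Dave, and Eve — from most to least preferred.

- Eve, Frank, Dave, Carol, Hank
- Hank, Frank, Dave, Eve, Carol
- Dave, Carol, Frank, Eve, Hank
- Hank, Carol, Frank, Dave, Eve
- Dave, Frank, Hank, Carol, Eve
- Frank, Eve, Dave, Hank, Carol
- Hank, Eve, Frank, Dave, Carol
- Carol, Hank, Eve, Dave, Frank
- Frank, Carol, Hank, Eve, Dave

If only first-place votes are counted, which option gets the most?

First-place vote totals:
  Carol: 1
  Frank: 2
  Hank: 3
  Dave: 2
  Eve: 1
Hank has the most first-place votes.

Hank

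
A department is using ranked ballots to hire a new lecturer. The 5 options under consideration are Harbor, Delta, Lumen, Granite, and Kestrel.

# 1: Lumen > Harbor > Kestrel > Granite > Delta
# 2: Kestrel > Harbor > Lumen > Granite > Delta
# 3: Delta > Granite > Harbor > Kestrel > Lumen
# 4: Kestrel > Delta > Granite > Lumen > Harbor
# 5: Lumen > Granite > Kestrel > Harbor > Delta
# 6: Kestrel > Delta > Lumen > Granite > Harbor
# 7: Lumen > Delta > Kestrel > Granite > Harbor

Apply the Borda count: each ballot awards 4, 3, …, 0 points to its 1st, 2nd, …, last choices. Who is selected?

Kestrel

Borda scores:
  Harbor: 3 + 3 + 2 + 0 + 1 + 0 + 0 = 9
  Delta: 0 + 0 + 4 + 3 + 0 + 3 + 3 = 13
  Lumen: 4 + 2 + 0 + 1 + 4 + 2 + 4 = 17
  Granite: 1 + 1 + 3 + 2 + 3 + 1 + 1 = 12
  Kestrel: 2 + 4 + 1 + 4 + 2 + 4 + 2 = 19
Kestrel has the highest total.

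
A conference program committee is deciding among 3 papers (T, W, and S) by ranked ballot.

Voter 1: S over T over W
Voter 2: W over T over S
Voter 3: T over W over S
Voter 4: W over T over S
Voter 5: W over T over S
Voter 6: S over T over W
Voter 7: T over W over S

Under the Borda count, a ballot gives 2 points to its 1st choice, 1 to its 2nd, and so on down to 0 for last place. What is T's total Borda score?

9

Borda scores:
  T: 1 + 1 + 2 + 1 + 1 + 1 + 2 = 9
  W: 0 + 2 + 1 + 2 + 2 + 0 + 1 = 8
  S: 2 + 0 + 0 + 0 + 0 + 2 + 0 = 4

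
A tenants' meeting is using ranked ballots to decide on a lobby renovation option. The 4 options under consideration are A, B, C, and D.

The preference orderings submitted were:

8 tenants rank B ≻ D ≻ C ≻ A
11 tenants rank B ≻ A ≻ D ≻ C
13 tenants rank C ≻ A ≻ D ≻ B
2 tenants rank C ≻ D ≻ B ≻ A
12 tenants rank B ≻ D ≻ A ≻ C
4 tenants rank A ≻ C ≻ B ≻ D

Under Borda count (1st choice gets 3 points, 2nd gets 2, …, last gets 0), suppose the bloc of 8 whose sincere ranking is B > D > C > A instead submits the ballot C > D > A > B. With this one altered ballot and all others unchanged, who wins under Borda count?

A

Borda totals with the altered ballot: A 80, B 75, C 77, D 68.
The switch changes the winner from B to A.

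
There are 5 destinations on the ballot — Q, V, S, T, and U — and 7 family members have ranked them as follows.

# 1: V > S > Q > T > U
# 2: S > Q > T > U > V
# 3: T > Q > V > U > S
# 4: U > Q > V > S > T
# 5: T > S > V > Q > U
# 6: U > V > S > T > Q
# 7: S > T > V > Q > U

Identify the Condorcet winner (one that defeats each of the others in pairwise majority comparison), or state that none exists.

None — there is no Condorcet winner

Head-to-head results (7 voters total):
Q vs V: V wins 4–3.
Q vs S: S wins 5–2.
Q vs T: T wins 4–3.
Q vs U: Q wins 5–2.
V vs S: V wins 4–3.
V vs T: T wins 4–3.
V vs U: V wins 4–3.
S vs T: S wins 5–2.
S vs U: S wins 4–3.
T vs U: T wins 5–2.
No candidate beats all others: V beats S beats T beats V, a majority cycle.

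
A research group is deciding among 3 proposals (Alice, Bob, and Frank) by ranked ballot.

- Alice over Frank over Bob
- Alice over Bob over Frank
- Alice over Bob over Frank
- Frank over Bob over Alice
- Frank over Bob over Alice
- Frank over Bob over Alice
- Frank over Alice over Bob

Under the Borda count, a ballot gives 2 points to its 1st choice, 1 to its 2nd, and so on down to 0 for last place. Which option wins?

Frank

Borda scores:
  Alice: 2 + 2 + 2 + 0 + 0 + 0 + 1 = 7
  Bob: 0 + 1 + 1 + 1 + 1 + 1 + 0 = 5
  Frank: 1 + 0 + 0 + 2 + 2 + 2 + 2 = 9
Frank has the highest total.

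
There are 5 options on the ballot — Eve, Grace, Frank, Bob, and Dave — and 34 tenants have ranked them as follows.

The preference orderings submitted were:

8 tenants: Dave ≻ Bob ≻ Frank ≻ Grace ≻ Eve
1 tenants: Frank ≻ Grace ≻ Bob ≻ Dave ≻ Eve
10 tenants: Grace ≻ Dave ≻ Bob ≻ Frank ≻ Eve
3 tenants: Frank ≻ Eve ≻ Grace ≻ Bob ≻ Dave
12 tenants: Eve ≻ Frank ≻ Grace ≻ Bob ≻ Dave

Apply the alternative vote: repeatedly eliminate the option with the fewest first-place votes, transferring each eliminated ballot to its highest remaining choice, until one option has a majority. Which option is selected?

Grace

Round 1: Eve 12, Grace 10, Dave 8, Frank 4, Bob 0. Bob has the fewest and is eliminated.
Round 2: Eve 12, Grace 10, Dave 8, Frank 4. Frank has the fewest and is eliminated.
Round 3: Eve 15, Grace 11, Dave 8. Dave has the fewest and is eliminated.
Round 4: Grace 19, Eve 15. Grace has a majority.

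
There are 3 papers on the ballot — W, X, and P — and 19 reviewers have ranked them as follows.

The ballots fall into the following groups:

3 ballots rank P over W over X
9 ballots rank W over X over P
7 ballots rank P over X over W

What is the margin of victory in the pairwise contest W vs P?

Ballots ranking W above P: 9.
Ballots ranking P above W: 3+7 = 10.
P wins 10–9, a margin of 1.

1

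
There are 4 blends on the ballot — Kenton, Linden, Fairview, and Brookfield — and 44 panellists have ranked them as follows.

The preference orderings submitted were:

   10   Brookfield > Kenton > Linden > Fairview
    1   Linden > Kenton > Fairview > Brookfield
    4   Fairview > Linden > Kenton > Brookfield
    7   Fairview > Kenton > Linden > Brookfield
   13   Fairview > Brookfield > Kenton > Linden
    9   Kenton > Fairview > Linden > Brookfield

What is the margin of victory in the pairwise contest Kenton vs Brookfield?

Ballots ranking Kenton above Brookfield: 1+4+7+9 = 21.
Ballots ranking Brookfield above Kenton: 10+13 = 23.
Brookfield wins 23–21, a margin of 2.

2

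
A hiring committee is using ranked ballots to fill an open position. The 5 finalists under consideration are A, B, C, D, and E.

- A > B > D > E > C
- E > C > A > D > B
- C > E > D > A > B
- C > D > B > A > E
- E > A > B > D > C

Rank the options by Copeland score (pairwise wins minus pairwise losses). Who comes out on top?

E

Pairwise results:
  A vs B: A wins 4–1.
  A vs C: C wins 3–2.
  A vs D: A wins 3–2.
  A vs E: E wins 3–2.
  B vs C: C wins 3–2.
  B vs D: D wins 3–2.
  B vs E: E wins 3–2.
  C vs D: C wins 3–2.
  C vs E: E wins 3–2.
  D vs E: E wins 3–2.
Copeland scores (wins − losses):
  A: 2 − 2 = 0
  B: 0 − 4 = -4
  C: 3 − 1 = 2
  D: 1 − 3 = -2
  E: 4 − 0 = 4
E has the best Copeland score.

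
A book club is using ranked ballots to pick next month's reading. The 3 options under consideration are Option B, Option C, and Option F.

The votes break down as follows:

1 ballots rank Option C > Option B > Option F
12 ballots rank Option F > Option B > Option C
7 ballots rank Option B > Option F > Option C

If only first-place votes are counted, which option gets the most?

Option F

First-place vote totals:
  Option B: 7
  Option C: 1
  Option F: 12
Option F has the most first-place votes.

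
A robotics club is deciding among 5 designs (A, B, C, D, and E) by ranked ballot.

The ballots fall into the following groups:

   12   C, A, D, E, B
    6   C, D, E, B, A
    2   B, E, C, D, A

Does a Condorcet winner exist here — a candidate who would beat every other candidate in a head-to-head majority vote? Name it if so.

Head-to-head results (20 voters total):
A vs B: A wins 12–8.
A vs C: C wins 20–0.
A vs D: A wins 12–8.
A vs E: A wins 12–8.
B vs C: C wins 18–2.
B vs D: D wins 18–2.
B vs E: E wins 18–2.
C vs D: C wins 20–0.
C vs E: C wins 18–2.
D vs E: D wins 18–2.
C beats each rival — A (20–0), B (18–2), D (20–0), E (18–2) — so C is the Condorcet winner.

C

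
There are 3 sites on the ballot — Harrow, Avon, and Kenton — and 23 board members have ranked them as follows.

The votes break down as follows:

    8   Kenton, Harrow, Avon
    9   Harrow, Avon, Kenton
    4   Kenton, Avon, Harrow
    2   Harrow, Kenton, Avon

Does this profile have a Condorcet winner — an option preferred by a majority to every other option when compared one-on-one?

Yes

Head-to-head results (23 voters total):
Harrow vs Avon: Harrow wins 19–4.
Harrow vs Kenton: Kenton wins 12–11.
Avon vs Kenton: Kenton wins 14–9.
Kenton beats each rival — Harrow (12–11), Avon (14–9) — so Kenton is the Condorcet winner.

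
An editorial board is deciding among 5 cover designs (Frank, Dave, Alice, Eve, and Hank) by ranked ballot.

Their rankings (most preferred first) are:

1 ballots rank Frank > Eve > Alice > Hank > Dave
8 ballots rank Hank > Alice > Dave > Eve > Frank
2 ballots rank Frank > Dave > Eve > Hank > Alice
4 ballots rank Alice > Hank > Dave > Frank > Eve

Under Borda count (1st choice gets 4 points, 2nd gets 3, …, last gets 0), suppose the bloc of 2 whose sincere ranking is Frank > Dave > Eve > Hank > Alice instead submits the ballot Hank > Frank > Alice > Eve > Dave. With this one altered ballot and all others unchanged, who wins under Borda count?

Borda totals with the altered ballot: Frank 14, Dave 24, Alice 46, Eve 13, Hank 53.
The winner is unchanged: still Hank.

Hank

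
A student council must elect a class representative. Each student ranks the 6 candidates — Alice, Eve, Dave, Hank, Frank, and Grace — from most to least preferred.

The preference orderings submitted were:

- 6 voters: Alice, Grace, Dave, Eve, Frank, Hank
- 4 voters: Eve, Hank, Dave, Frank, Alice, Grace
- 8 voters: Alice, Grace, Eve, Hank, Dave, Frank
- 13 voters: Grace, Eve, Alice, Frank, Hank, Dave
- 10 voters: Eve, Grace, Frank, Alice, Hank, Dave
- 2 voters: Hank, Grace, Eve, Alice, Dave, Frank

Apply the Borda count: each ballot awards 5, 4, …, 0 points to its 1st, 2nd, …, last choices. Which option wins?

Grace

Borda scores:
  Alice: 6·5 + 4·1 + 8·5 + 13·3 + 10·2 + 2·2 = 137
  Eve: 6·2 + 4·5 + 8·3 + 13·4 + 10·5 + 2·3 = 164
  Dave: 6·3 + 4·3 + 8·1 + 13·0 + 10·0 + 2·1 = 40
  Hank: 6·0 + 4·4 + 8·2 + 13·1 + 10·1 + 2·5 = 65
  Frank: 6·1 + 4·2 + 8·0 + 13·2 + 10·3 + 2·0 = 70
  Grace: 6·4 + 4·0 + 8·4 + 13·5 + 10·4 + 2·4 = 169
Grace has the highest total.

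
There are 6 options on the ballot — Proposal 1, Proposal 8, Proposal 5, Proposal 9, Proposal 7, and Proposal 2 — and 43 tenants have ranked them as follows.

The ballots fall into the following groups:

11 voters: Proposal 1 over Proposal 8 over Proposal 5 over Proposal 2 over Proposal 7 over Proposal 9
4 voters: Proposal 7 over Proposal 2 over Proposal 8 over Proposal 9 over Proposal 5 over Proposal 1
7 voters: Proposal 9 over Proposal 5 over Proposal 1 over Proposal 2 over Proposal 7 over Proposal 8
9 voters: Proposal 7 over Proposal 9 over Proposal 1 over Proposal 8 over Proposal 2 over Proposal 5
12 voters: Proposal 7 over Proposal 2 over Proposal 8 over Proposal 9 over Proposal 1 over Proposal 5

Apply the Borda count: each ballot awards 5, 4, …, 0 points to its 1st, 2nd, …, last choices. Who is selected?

Proposal 7

Borda scores:
  Proposal 1: 11·5 + 4·0 + 7·3 + 9·3 + 12·1 = 115
  Proposal 8: 11·4 + 4·3 + 7·0 + 9·2 + 12·3 = 110
  Proposal 5: 11·3 + 4·1 + 7·4 + 9·0 + 12·0 = 65
  Proposal 9: 11·0 + 4·2 + 7·5 + 9·4 + 12·2 = 103
  Proposal 7: 11·1 + 4·5 + 7·1 + 9·5 + 12·5 = 143
  Proposal 2: 11·2 + 4·4 + 7·2 + 9·1 + 12·4 = 109
Proposal 7 has the highest total.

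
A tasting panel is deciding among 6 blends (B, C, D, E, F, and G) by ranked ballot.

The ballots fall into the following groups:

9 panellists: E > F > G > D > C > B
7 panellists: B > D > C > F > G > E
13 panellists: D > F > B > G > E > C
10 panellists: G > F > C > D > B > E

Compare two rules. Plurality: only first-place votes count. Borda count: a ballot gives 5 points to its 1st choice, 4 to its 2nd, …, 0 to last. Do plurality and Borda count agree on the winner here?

No

Plurality first-place counts: B 7, C 0, D 13, E 9, F 0, G 10 → D.
Borda totals: B 84, C 60, D 131, E 58, F 142, G 110 → F.
The two rules disagree: plurality picks D, Borda picks F.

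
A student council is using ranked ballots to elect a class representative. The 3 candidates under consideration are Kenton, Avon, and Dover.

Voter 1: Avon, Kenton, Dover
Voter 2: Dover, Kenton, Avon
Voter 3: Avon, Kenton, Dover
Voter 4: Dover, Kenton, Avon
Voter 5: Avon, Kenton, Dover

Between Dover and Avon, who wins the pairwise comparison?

Ballots ranking Dover above Avon: 2.
Ballots ranking Avon above Dover: 3.
Avon wins the head-to-head, 3–2.

Avon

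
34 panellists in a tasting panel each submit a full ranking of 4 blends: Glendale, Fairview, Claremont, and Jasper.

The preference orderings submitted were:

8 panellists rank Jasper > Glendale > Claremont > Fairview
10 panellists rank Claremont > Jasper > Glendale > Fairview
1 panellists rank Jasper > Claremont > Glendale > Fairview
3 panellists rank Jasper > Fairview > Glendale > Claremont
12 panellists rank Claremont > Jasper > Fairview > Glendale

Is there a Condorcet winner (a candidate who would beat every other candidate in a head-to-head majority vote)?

Head-to-head results (34 voters total):
Glendale vs Fairview: Glendale wins 19–15.
Glendale vs Claremont: Claremont wins 23–11.
Glendale vs Jasper: Jasper wins 34–0.
Fairview vs Claremont: Claremont wins 31–3.
Fairview vs Jasper: Jasper wins 34–0.
Claremont vs Jasper: Claremont wins 22–12.
Claremont beats each rival — Glendale (23–11), Fairview (31–3), Jasper (22–12) — so Claremont is the Condorcet winner.

Yes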